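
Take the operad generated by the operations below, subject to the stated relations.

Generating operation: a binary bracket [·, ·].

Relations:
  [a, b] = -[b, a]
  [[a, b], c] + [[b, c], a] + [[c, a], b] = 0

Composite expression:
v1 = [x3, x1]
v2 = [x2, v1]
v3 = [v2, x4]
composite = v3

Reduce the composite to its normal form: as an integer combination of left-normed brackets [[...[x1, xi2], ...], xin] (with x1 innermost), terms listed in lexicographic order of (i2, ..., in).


[[[x1, x3], x2], x4]

In the tensor algebra, words opening x1 carry the x1-anchored form.
Composite bracket: [[x2, [x3, x1]], x4]
Expanding via [a, b] = ab - ba: 8 signed words (2^3 = 8).
Words beginning with x1 determine it all:
  from x1x3x2x4, sign +1: term +[[[x1, x3], x2], x4]


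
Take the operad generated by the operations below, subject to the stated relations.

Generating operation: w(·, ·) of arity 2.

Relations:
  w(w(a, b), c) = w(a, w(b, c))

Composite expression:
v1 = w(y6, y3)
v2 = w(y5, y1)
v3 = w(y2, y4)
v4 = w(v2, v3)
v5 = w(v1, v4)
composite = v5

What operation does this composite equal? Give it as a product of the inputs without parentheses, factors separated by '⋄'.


Every regrouping of w is equal, so read the y-inputs in written order.
w(y6, y3) linearizes to y6 ⋄ y3
w(y5, y1) linearizes to y5 ⋄ y1
w(y2, y4) linearizes to y2 ⋄ y4
w(w(y5, y1), w(y2, y4)) linearizes to y5 ⋄ y1 ⋄ y2 ⋄ y4
w(w(y6, y3), w(w(y5, y1), w(y2, y4))) linearizes to y6 ⋄ y3 ⋄ y5 ⋄ y1 ⋄ y2 ⋄ y4

y6 ⋄ y3 ⋄ y5 ⋄ y1 ⋄ y2 ⋄ y4


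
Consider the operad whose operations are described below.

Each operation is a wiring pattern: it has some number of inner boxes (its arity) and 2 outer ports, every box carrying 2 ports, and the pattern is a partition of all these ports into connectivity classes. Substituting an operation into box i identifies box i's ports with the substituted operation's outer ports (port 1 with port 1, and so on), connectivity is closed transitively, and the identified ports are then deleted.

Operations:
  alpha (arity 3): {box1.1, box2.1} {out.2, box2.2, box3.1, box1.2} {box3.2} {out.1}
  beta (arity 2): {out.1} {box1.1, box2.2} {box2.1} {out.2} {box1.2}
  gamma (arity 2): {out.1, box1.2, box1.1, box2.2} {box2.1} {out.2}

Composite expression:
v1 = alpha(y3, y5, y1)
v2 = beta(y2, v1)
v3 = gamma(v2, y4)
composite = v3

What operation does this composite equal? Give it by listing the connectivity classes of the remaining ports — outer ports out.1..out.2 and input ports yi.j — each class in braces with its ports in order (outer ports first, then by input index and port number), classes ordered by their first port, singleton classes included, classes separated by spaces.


Connectivity passes through glued gamma-boundaries; trace each wire chain.
composing alpha on (y3, y5, y1), with out.j its own outer ports: {out.1} {out.2, y1.1, y3.2, y5.2} {y1.2} {y3.1, y5.1}
composing beta on (y2, y3, y5, y1), with out.j its own outer ports: {out.1} {out.2} {y1.1, y2.1, y3.2, y5.2} {y1.2} {y2.2} {y3.1, y5.1}
composing gamma on (y2, y3, y5, y1, y4), with out.j its own outer ports: {out.1, y4.2} {out.2} {y1.1, y2.1, y3.2, y5.2} {y1.2} {y2.2} {y3.1, y5.1} {y4.1}

{out.1, y4.2} {out.2} {y1.1, y2.1, y3.2, y5.2} {y1.2} {y2.2} {y3.1, y5.1} {y4.1}


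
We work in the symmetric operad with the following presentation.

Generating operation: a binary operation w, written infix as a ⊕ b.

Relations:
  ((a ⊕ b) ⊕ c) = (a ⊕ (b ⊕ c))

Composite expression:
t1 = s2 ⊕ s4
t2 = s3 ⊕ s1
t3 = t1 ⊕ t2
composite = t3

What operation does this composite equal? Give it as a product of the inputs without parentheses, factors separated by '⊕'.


s2 ⊕ s4 ⊕ s3 ⊕ s1


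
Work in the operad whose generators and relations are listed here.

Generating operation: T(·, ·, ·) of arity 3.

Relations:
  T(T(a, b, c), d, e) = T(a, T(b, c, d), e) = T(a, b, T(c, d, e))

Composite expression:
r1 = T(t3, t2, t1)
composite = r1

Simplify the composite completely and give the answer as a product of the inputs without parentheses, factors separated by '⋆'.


t3 ⋆ t2 ⋆ t1

Under associativity of T, the answer is the t's in reading order.
T(t3, t2, t1) linearizes to t3 ⋆ t2 ⋆ t1


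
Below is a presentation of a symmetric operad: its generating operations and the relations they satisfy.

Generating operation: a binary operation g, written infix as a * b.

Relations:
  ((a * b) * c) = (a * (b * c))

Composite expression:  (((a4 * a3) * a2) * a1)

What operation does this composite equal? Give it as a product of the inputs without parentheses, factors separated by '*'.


a4 * a3 * a2 * a1

All parenthesizations of g agree; list the a-inputs left to right.
(a4 * a3) reduces to a4 * a3
((a4 * a3) * a2) reduces to a4 * a3 * a2
(((a4 * a3) * a2) * a1) reduces to a4 * a3 * a2 * a1


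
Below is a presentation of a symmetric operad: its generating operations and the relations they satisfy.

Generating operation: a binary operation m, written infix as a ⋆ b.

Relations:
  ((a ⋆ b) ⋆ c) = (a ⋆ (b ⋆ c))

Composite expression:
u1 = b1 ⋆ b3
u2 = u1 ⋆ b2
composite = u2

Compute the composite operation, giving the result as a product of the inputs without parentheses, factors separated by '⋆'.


b1 ⋆ b3 ⋆ b2

Every regrouping of m is equal, so read the b-inputs in written order.
(b1 ⋆ b3) reduces to b1 ⋆ b3
((b1 ⋆ b3) ⋆ b2) reduces to b1 ⋆ b3 ⋆ b2


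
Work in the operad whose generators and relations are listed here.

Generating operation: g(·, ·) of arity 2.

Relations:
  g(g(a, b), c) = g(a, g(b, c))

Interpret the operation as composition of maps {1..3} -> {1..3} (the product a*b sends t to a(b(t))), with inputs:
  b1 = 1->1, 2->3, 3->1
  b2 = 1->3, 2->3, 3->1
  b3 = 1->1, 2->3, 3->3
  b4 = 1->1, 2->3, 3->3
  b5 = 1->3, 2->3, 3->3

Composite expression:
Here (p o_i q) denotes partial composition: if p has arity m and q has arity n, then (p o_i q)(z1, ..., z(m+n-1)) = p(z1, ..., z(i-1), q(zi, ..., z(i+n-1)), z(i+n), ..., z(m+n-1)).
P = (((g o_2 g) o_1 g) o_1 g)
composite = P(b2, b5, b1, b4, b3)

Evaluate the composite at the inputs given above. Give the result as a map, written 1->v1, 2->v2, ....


1->1, 2->1, 3->1


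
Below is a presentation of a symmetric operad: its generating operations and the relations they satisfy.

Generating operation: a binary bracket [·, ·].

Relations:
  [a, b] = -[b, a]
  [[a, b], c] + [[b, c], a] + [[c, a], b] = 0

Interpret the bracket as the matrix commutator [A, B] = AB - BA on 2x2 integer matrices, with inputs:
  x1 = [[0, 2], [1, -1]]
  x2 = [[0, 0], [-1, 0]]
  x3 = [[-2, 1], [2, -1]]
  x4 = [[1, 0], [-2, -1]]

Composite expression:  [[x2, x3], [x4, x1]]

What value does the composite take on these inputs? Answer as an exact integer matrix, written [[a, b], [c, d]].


[x2, x3] = [[1, 0], [1, -1]]
[x4, x1] = [[4, 4], [-4, -4]]
[[x2, x3], [x4, x1]] = [[-4, 8], [16, 4]]

[[-4, 8], [16, 4]]


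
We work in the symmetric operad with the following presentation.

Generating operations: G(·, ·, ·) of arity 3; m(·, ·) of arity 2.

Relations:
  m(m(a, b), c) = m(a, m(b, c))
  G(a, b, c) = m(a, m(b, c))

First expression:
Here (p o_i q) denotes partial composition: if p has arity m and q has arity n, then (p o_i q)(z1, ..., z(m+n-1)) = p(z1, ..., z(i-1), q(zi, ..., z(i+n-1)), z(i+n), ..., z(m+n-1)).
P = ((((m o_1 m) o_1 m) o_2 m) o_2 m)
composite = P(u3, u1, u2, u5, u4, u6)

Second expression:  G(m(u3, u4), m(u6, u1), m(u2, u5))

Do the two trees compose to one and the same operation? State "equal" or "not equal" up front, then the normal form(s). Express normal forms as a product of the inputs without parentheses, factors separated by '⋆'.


not equal; the first gives u3 ⋆ u1 ⋆ u2 ⋆ u5 ⋆ u4 ⋆ u6 and the second u3 ⋆ u4 ⋆ u6 ⋆ u1 ⋆ u2 ⋆ u5

The first expression, normalized: u3 ⋆ u1 ⋆ u2 ⋆ u5 ⋆ u4 ⋆ u6
The second expression, normalized: u3 ⋆ u4 ⋆ u6 ⋆ u1 ⋆ u2 ⋆ u5
Distinct normal forms: not equal.


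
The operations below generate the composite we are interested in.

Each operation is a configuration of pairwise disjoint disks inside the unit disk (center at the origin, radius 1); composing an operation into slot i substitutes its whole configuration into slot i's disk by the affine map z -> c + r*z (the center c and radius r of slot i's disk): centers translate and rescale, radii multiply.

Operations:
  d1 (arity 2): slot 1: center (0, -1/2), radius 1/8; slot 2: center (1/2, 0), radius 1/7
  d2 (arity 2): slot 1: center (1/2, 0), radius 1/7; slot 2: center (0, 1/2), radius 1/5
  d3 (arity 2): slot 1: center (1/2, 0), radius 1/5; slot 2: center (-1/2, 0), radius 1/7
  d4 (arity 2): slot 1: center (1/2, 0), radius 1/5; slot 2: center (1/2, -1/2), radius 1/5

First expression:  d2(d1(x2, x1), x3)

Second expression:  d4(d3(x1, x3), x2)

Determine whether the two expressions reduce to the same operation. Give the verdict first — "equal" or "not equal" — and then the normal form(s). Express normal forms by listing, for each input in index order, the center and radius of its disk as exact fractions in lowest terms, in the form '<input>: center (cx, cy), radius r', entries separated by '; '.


not equal; first: x1: center (4/7, 0), radius 1/49; x2: center (1/2, -1/14), radius 1/56; x3: center (0, 1/2), radius 1/5; second: x1: center (3/5, 0), radius 1/25; x2: center (1/2, -1/2), radius 1/5; x3: center (2/5, 0), radius 1/35


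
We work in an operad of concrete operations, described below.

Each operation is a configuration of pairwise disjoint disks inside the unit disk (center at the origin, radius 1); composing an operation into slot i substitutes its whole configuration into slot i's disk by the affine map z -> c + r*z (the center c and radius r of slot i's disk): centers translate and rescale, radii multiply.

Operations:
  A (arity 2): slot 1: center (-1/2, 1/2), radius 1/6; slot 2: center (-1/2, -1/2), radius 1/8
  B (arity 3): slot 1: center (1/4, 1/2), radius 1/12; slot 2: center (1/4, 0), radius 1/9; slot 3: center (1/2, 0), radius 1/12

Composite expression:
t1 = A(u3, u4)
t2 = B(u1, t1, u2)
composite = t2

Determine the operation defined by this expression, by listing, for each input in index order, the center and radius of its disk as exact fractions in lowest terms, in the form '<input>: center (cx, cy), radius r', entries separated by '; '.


u1: center (1/4, 1/2), radius 1/12; u2: center (1/2, 0), radius 1/12; u3: center (7/36, 1/18), radius 1/54; u4: center (7/36, -1/18), radius 1/72


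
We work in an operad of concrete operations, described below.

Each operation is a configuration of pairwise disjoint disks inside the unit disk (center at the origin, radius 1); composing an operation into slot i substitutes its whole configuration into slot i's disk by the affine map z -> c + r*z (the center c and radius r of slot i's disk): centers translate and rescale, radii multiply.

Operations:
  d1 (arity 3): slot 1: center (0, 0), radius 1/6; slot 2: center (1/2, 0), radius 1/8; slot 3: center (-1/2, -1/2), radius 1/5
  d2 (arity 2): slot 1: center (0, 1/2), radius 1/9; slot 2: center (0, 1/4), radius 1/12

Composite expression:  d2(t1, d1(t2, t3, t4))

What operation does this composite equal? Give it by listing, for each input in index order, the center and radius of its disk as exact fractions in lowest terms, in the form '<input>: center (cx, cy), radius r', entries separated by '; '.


t1: center (0, 1/2), radius 1/9; t2: center (0, 1/4), radius 1/72; t3: center (1/24, 1/4), radius 1/96; t4: center (-1/24, 5/24), radius 1/60


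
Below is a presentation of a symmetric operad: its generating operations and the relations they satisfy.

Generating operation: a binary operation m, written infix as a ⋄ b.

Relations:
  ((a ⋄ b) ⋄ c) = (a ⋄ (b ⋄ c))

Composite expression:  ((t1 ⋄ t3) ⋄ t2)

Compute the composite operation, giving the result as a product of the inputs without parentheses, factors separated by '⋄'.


t1 ⋄ t3 ⋄ t2

Under associativity of m, the answer is the t's in reading order.
(t1 ⋄ t3) reduces to t1 ⋄ t3
((t1 ⋄ t3) ⋄ t2) reduces to t1 ⋄ t3 ⋄ t2


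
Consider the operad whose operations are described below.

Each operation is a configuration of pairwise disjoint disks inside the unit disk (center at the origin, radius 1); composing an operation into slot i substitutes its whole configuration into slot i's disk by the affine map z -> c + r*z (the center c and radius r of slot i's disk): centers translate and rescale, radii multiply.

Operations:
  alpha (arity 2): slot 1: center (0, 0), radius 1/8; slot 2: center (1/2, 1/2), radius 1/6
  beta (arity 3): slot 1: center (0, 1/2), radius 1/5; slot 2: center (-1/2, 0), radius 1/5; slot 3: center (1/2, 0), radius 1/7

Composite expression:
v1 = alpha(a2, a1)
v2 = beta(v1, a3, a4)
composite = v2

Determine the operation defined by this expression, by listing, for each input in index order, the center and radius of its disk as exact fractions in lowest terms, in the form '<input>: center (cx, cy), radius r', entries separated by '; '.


Follow each a-input down from beta: c' goes to c + r*c', radius to r*r'.
tracing a2 down its 2-map path: center (0, 1/2), radius 1/40
tracing a1 down its 2-map path: center (1/10, 3/5), radius 1/30
tracing a3 down its 1-map path: center (-1/2, 0), radius 1/5
tracing a4 down its 1-map path: center (1/2, 0), radius 1/7

a1: center (1/10, 3/5), radius 1/30; a2: center (0, 1/2), radius 1/40; a3: center (-1/2, 0), radius 1/5; a4: center (1/2, 0), radius 1/7


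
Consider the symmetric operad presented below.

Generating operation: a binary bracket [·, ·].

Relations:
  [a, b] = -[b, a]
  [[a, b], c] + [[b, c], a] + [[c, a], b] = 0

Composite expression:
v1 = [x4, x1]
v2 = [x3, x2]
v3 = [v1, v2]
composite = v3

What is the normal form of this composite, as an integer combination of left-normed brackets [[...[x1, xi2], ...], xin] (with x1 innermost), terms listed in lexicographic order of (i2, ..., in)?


Antisymmetry and Jacobi reduce to x1-anchored left-normed brackets.
Composite bracket: [[x4, x1], [x3, x2]]
The bracket unfolds into 8 signed words via [a, b] = ab - ba (2^3 = 8).
The x1-initial words carry the normal form:
  sign of x1x4x2x3 is +1, so it contributes +[[[x1, x4], x2], x3]
  sign of x1x4x3x2 is -1, so it contributes -[[[x1, x4], x3], x2]

[[[x1, x4], x2], x3] - [[[x1, x4], x3], x2]


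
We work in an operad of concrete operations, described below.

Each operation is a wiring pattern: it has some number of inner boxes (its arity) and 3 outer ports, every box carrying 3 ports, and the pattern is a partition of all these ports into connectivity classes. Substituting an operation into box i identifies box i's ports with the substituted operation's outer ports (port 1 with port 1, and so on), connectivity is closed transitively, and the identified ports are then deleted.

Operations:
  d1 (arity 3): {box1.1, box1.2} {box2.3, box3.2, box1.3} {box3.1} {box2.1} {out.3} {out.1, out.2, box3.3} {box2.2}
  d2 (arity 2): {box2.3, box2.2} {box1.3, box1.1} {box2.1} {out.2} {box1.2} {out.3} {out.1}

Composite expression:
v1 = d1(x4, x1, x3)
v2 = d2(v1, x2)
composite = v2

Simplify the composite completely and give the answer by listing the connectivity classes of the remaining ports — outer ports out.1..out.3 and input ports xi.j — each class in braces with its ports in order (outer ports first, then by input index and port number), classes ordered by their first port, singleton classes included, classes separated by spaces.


{out.1} {out.2} {out.3} {x1.1} {x1.2} {x1.3, x3.2, x4.3} {x2.1} {x2.2, x2.3} {x3.1} {x3.3} {x4.1, x4.2}

Reachability decides: close wires over d2-identified ports.
d1 over (x4, x1, x3) gives {out.1, out.2, x3.3} {out.3} {x1.1} {x1.2} {x1.3, x3.2, x4.3} {x3.1} {x4.1, x4.2}, out.j being that stage's outer ports
d2 over (x4, x1, x3, x2) gives {out.1} {out.2} {out.3} {x1.1} {x1.2} {x1.3, x3.2, x4.3} {x2.1} {x2.2, x2.3} {x3.1} {x3.3} {x4.1, x4.2}, out.j being that stage's outer ports


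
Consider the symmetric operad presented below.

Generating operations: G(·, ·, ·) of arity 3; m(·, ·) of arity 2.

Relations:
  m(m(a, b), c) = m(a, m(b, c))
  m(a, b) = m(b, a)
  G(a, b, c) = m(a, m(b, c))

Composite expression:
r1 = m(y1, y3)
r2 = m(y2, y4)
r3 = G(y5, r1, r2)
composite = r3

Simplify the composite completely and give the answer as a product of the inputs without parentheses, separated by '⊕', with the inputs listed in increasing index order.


Any arrangement under G is one operation, so sort the y-inputs.
m(y1, y3) flattens to y1 ⊕ y3
m(y2, y4) flattens to y2 ⊕ y4
G(y5, m(y1, y3), m(y2, y4)) flattens to y5 ⊕ y1 ⊕ y3 ⊕ y2 ⊕ y4
the factors in increasing index order: y1 ⊕ y2 ⊕ y3 ⊕ y4 ⊕ y5

y1 ⊕ y2 ⊕ y3 ⊕ y4 ⊕ y5


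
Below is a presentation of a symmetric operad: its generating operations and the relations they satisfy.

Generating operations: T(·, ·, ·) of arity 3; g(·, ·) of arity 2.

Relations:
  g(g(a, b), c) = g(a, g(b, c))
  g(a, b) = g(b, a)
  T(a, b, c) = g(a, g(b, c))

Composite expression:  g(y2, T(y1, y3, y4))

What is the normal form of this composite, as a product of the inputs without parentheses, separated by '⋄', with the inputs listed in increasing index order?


Any arrangement under g is one operation, so sort the y-inputs.
T(y1, y3, y4) flattens to y1 ⋄ y3 ⋄ y4
g(y2, T(y1, y3, y4)) flattens to y2 ⋄ y1 ⋄ y3 ⋄ y4
commutativity sorts the factors: y1 ⋄ y2 ⋄ y3 ⋄ y4

y1 ⋄ y2 ⋄ y3 ⋄ y4


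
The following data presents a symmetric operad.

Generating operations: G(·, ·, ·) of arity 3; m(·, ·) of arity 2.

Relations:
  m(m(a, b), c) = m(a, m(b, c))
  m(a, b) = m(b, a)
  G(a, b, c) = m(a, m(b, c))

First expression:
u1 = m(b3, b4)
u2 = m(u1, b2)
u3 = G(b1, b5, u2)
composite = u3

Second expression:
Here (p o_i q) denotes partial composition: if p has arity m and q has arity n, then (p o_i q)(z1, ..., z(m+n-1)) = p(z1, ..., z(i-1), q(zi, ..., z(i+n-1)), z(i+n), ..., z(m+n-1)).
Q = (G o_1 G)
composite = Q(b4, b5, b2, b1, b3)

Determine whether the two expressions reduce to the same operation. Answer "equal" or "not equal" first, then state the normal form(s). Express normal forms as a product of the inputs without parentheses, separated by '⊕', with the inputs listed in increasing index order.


equal; both compose to b1 ⊕ b2 ⊕ b3 ⊕ b4 ⊕ b5

The first expression reduces to b1 ⊕ b2 ⊕ b3 ⊕ b4 ⊕ b5
The second expression reduces to b1 ⊕ b2 ⊕ b3 ⊕ b4 ⊕ b5
Identical normal forms: equal.


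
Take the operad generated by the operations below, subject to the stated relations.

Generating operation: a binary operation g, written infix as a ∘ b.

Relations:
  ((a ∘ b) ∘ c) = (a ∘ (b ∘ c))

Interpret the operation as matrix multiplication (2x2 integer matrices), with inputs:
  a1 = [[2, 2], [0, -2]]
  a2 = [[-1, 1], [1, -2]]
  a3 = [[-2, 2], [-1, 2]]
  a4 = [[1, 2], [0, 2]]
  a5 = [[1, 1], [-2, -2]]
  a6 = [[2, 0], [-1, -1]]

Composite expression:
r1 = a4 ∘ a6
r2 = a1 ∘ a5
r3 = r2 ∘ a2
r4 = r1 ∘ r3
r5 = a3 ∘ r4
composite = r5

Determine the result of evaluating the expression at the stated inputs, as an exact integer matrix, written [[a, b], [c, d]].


(a4 ∘ a6) = [[0, -2], [-2, -2]]
(a1 ∘ a5) = [[-2, -2], [4, 4]]
((a1 ∘ a5) ∘ a2) = [[0, 2], [0, -4]]
((a4 ∘ a6) ∘ ((a1 ∘ a5) ∘ a2)) = [[0, 8], [0, 4]]
(a3 ∘ ((a4 ∘ a6) ∘ ((a1 ∘ a5) ∘ a2))) = [[0, -8], [0, 0]]

[[0, -8], [0, 0]]


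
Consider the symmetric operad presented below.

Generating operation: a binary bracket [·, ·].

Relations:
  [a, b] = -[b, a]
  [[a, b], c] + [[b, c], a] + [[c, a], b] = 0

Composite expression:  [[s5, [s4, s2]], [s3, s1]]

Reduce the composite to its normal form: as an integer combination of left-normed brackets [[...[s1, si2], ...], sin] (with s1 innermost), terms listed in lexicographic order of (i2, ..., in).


[[[[s1, s3], s2], s4], s5] - [[[[s1, s3], s4], s2], s5] - [[[[s1, s3], s5], s2], s4] + [[[[s1, s3], s5], s4], s2]


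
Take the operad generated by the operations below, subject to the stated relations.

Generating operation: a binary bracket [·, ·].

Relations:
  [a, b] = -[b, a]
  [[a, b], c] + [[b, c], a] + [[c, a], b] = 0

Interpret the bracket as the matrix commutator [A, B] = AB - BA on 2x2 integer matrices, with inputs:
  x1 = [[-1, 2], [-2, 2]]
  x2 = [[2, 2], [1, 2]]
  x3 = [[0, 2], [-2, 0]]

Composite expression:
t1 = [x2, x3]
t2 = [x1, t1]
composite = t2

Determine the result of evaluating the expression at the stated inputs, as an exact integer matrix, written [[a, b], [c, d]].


[x2, x3] = [[-6, 0], [0, 6]]
[x1, [x2, x3]] = [[0, 24], [24, 0]]

[[0, 24], [24, 0]]


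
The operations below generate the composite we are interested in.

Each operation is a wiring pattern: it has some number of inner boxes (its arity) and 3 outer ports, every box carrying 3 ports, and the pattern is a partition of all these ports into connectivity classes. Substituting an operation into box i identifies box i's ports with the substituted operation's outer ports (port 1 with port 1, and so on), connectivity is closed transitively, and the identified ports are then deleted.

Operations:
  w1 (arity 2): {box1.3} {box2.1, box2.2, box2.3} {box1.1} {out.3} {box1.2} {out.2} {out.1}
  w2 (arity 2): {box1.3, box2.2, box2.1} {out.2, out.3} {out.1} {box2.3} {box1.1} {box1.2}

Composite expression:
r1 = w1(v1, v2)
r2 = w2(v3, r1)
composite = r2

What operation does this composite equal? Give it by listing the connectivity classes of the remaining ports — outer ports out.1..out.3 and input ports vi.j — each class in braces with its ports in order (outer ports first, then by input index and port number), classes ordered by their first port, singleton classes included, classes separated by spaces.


{out.1} {out.2, out.3} {v1.1} {v1.2} {v1.3} {v2.1, v2.2, v2.3} {v3.1} {v3.2} {v3.3}

Treat the ports identified at w2 as solder joints: merge, then drop.
composing w1 on (v1, v2), with out.j its own outer ports: {out.1} {out.2} {out.3} {v1.1} {v1.2} {v1.3} {v2.1, v2.2, v2.3}
composing w2 on (v3, v1, v2), with out.j its own outer ports: {out.1} {out.2, out.3} {v1.1} {v1.2} {v1.3} {v2.1, v2.2, v2.3} {v3.1} {v3.2} {v3.3}


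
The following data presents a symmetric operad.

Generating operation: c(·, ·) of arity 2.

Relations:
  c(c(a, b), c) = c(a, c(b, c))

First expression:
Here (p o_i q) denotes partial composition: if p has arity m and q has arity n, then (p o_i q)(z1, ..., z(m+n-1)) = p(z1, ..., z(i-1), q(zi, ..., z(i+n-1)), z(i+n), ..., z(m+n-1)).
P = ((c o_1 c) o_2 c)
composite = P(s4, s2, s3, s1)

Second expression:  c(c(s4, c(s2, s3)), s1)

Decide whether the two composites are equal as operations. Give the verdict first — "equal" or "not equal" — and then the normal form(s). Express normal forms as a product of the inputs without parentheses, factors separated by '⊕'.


equal; both compose to s4 ⊕ s2 ⊕ s3 ⊕ s1


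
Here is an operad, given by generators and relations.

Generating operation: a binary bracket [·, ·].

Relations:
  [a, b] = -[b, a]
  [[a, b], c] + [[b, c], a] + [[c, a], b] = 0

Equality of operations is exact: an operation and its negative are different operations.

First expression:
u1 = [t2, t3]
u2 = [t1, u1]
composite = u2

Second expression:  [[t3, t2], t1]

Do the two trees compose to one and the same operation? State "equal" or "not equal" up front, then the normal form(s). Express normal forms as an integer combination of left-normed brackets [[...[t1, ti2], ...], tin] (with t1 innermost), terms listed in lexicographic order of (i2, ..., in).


Reducing the first expression gives [[t1, t2], t3] - [[t1, t3], t2]
Reducing the second expression gives [[t1, t2], t3] - [[t1, t3], t2]
Identical normal forms: equal.

equal; the common form is [[t1, t2], t3] - [[t1, t3], t2]


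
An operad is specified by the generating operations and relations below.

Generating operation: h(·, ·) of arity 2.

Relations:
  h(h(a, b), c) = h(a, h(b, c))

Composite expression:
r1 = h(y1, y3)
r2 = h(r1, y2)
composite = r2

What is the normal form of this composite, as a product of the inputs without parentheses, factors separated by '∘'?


y1 ∘ y3 ∘ y2


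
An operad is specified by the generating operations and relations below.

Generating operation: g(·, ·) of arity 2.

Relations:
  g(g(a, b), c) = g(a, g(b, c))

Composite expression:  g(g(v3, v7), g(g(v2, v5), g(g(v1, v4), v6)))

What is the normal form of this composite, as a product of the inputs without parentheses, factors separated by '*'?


v3 * v7 * v2 * v5 * v1 * v4 * v6

All parenthesizations of g agree; list the v-inputs left to right.
g(v3, v7) unparenthesizes to v3 * v7
g(v2, v5) unparenthesizes to v2 * v5
g(v1, v4) unparenthesizes to v1 * v4
g(g(v1, v4), v6) unparenthesizes to v1 * v4 * v6
g(g(v2, v5), g(g(v1, v4), v6)) unparenthesizes to v2 * v5 * v1 * v4 * v6
g(g(v3, v7), g(g(v2, v5), g(g(v1, v4), v6))) unparenthesizes to v3 * v7 * v2 * v5 * v1 * v4 * v6


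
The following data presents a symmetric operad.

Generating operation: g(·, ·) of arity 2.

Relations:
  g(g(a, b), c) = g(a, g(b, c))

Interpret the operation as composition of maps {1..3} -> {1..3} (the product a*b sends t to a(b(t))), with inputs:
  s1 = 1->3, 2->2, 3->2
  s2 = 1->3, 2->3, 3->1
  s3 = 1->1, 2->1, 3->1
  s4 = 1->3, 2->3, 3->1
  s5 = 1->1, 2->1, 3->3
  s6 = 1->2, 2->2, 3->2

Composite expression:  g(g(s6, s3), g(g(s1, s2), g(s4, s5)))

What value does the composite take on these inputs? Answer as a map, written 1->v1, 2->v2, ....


g(s6, s3) = 1->2, 2->2, 3->2
g(s1, s2) = 1->2, 2->2, 3->3
g(s4, s5) = 1->3, 2->3, 3->1
g(g(s1, s2), g(s4, s5)) = 1->3, 2->3, 3->2
g(g(s6, s3), g(g(s1, s2), g(s4, s5))) = 1->2, 2->2, 3->2

1->2, 2->2, 3->2


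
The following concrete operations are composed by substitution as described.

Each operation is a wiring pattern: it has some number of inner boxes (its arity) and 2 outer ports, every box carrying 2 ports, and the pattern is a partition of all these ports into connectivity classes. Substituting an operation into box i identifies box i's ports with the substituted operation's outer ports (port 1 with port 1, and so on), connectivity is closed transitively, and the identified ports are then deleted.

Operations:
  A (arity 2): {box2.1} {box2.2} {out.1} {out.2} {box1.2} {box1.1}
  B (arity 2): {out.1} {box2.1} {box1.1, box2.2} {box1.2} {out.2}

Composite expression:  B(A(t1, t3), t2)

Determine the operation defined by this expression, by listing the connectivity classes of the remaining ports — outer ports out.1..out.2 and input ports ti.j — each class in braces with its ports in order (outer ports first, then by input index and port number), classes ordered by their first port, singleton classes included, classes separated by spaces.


{out.1} {out.2} {t1.1} {t1.2} {t2.1} {t2.2} {t3.1} {t3.2}

Substituting into B glues patterns; closure does the rest.
the subtree at A composes to {out.1} {out.2} {t1.1} {t1.2} {t3.1} {t3.2} on (t1, t3); out.j = own outer ports
the subtree at B composes to {out.1} {out.2} {t1.1} {t1.2} {t2.1} {t2.2} {t3.1} {t3.2} on (t1, t3, t2); out.j = own outer ports


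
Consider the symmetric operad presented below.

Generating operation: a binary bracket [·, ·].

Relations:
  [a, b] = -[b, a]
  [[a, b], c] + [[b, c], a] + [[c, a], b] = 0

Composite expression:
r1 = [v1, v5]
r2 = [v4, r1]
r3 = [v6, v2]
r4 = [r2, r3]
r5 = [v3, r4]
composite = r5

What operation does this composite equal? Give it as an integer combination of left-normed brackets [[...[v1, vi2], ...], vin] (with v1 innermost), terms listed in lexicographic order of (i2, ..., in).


-[[[[[v1, v5], v4], v2], v6], v3] + [[[[[v1, v5], v4], v6], v2], v3]

Skip Jacobi rewriting: expand, keep v1-initial words, read off terms.
Composite bracket: [v3, [[v4, [v1, v5]], [v6, v2]]]
Applying ab - ba throughout gives 32 signed words (2^5 = 32).
Collect the words opening with v1:
  sign of v1v5v4v2v6v3 is -1, so it contributes -[[[[[v1, v5], v4], v2], v6], v3]
  sign of v1v5v4v6v2v3 is +1, so it contributes +[[[[[v1, v5], v4], v6], v2], v3]


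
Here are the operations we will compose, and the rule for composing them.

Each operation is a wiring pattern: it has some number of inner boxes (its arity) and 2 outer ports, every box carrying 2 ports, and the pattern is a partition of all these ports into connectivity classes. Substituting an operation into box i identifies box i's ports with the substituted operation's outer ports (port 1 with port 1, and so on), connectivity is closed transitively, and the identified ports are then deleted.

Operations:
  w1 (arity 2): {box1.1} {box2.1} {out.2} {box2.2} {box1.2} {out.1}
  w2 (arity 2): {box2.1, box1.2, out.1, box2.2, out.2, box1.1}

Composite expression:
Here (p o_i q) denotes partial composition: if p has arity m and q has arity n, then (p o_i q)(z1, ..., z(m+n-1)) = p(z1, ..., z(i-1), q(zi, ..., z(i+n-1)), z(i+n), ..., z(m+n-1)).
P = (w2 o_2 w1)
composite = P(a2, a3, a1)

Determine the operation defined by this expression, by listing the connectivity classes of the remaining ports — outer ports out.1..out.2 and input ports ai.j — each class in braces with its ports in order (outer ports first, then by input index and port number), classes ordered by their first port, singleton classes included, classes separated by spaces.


{out.1, out.2, a2.1, a2.2} {a1.1} {a1.2} {a3.1} {a3.2}

Substituting into w2 glues patterns; closure does the rest.
stage w1: inputs (a3, a1), connectivity {out.1} {out.2} {a1.1} {a1.2} {a3.1} {a3.2}, out.j its boundary
stage w2: inputs (a2, a3, a1), connectivity {out.1, out.2, a2.1, a2.2} {a1.1} {a1.2} {a3.1} {a3.2}, out.j its boundary


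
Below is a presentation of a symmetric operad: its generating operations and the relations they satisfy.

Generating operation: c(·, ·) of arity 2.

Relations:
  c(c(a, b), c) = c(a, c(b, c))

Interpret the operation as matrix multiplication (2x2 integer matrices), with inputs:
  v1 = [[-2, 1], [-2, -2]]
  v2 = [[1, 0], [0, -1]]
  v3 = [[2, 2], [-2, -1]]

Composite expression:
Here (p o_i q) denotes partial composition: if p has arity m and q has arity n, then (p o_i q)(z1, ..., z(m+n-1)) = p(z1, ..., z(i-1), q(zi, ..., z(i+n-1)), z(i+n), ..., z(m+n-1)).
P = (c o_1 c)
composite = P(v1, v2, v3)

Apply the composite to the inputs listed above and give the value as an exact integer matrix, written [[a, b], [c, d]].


[[-2, -3], [-8, -6]]

c(v1, v2) = [[-2, -1], [-2, 2]]
c(c(v1, v2), v3) = [[-2, -3], [-8, -6]]


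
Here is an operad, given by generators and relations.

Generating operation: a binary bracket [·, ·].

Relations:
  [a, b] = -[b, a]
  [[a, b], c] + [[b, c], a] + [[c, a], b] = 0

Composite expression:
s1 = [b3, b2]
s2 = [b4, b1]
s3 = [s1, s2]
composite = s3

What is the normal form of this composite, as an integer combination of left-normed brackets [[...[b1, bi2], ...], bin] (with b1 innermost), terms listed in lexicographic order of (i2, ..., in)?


-[[[b1, b4], b2], b3] + [[[b1, b4], b3], b2]

A multilinear Lie element is pinned by b1-initial words (b1 innermost).
Composite bracket: [[b3, b2], [b4, b1]]
Applying ab - ba throughout gives 8 signed words (2^3 = 8).
Keep just the words that open with b1:
  b1b4b2b3 appears with sign -1, giving the term -[[[b1, b4], b2], b3]
  b1b4b3b2 appears with sign +1, giving the term +[[[b1, b4], b3], b2]


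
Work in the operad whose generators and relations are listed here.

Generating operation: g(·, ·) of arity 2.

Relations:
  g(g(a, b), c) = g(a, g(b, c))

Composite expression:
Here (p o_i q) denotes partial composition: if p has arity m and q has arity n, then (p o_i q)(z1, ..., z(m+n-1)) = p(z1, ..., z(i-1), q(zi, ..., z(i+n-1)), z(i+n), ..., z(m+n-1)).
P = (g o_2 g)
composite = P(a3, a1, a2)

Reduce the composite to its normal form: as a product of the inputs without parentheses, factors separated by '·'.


All parenthesizations of g agree; list the a-inputs left to right.
g(a1, a2) collapses to a1 · a2
g(a3, g(a1, a2)) collapses to a3 · a1 · a2

a3 · a1 · a2


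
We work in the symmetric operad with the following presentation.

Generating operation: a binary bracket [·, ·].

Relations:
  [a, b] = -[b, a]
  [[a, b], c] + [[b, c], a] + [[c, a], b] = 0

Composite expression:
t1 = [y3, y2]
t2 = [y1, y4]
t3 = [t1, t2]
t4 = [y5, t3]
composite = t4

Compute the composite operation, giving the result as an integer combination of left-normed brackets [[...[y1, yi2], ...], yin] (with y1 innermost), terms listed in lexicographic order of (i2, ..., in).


Left-normed coefficients sit on the y1-initial expansion words.
Composite bracket: [y5, [[y3, y2], [y1, y4]]]
Expanding via [a, b] = ab - ba: 16 signed words (2^4 = 16).
Only words starting with y1 matter:
  y1y4y2y3y5 appears with sign -1, giving the term -[[[[y1, y4], y2], y3], y5]
  y1y4y3y2y5 appears with sign +1, giving the term +[[[[y1, y4], y3], y2], y5]

-[[[[y1, y4], y2], y3], y5] + [[[[y1, y4], y3], y2], y5]


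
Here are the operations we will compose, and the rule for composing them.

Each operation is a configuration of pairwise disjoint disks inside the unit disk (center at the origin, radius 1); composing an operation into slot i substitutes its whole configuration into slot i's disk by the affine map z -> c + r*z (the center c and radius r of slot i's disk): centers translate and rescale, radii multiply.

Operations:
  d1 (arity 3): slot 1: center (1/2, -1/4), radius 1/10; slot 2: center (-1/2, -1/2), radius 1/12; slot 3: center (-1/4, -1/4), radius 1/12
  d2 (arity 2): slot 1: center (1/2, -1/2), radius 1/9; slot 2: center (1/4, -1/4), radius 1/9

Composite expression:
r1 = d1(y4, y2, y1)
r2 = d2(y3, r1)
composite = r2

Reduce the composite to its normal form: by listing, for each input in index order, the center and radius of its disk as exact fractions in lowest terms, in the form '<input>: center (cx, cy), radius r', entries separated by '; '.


Follow each y-input down from d2: c' goes to c + r*c', radius to r*r'.
y3: after 1 affine step, its disk has center (1/2, -1/2), radius 1/9
y4: after 2 affine steps, its disk has center (11/36, -5/18), radius 1/90
y2: after 2 affine steps, its disk has center (7/36, -11/36), radius 1/108
y1: after 2 affine steps, its disk has center (2/9, -5/18), radius 1/108

y1: center (2/9, -5/18), radius 1/108; y2: center (7/36, -11/36), radius 1/108; y3: center (1/2, -1/2), radius 1/9; y4: center (11/36, -5/18), radius 1/90


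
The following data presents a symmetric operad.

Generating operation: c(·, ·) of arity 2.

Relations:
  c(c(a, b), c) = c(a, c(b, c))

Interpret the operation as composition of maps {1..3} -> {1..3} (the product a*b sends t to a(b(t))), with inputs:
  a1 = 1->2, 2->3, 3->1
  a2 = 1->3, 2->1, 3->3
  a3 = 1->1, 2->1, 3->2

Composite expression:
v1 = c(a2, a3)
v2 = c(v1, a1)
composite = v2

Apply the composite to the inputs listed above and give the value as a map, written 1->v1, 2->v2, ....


1->3, 2->1, 3->3


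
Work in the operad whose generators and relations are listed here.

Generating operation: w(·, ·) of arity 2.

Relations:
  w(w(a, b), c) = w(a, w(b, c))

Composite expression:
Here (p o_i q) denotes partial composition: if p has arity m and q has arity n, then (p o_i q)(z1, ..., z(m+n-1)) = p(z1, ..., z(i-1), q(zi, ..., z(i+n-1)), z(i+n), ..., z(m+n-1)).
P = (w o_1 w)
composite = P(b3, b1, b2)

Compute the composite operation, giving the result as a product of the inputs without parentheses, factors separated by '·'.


Associativity of w dissolves the nesting; only the b-input order survives.
w(b3, b1) spells out as b3 · b1
w(w(b3, b1), b2) spells out as b3 · b1 · b2

b3 · b1 · b2


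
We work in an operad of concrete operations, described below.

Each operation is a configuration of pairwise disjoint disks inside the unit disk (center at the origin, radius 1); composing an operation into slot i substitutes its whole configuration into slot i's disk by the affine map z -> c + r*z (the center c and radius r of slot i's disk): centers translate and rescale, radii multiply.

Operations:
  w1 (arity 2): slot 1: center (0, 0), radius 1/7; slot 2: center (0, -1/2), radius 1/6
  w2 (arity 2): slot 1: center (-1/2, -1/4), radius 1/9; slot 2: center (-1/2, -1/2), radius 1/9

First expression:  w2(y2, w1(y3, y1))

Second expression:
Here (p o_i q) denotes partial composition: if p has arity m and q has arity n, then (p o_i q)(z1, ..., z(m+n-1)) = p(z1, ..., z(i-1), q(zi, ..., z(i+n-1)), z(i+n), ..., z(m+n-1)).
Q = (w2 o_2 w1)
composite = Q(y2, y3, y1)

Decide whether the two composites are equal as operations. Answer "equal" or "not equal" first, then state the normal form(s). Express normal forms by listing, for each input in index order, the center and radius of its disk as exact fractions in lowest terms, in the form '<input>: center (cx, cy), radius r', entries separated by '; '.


equal; both compose to y1: center (-1/2, -5/9), radius 1/54; y2: center (-1/2, -1/4), radius 1/9; y3: center (-1/2, -1/2), radius 1/63

Reducing the first expression gives y1: center (-1/2, -5/9), radius 1/54; y2: center (-1/2, -1/4), radius 1/9; y3: center (-1/2, -1/2), radius 1/63
Reducing the second expression gives y1: center (-1/2, -5/9), radius 1/54; y2: center (-1/2, -1/4), radius 1/9; y3: center (-1/2, -1/2), radius 1/63
One common form — equal.


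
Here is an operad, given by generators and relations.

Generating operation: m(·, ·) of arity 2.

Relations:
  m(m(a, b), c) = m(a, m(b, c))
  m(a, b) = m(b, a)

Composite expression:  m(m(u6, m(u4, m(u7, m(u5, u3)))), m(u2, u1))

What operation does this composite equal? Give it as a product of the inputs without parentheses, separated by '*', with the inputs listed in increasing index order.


u1 * u2 * u3 * u4 * u5 * u6 * u7

Both nesting and order wash out for m; what remains is which u's occur.
m(u5, u3) spells out as u5 * u3
m(u7, m(u5, u3)) spells out as u7 * u5 * u3
m(u4, m(u7, m(u5, u3))) spells out as u4 * u7 * u5 * u3
m(u6, m(u4, m(u7, m(u5, u3)))) spells out as u6 * u4 * u7 * u5 * u3
m(u2, u1) spells out as u2 * u1
m(m(u6, m(u4, m(u7, m(u5, u3)))), m(u2, u1)) spells out as u6 * u4 * u7 * u5 * u3 * u2 * u1
rearranged into index order: u1 * u2 * u3 * u4 * u5 * u6 * u7


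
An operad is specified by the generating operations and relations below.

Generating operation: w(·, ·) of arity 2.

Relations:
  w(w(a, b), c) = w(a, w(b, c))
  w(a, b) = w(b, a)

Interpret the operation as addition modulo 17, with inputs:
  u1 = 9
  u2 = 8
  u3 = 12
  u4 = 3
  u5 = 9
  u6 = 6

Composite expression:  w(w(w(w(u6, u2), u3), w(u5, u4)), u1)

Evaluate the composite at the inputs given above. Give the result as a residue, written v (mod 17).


13 (mod 17)

w(u6, u2) = 14
w(w(u6, u2), u3) = 9
w(u5, u4) = 12
w(w(w(u6, u2), u3), w(u5, u4)) = 4
w(w(w(w(u6, u2), u3), w(u5, u4)), u1) = 13


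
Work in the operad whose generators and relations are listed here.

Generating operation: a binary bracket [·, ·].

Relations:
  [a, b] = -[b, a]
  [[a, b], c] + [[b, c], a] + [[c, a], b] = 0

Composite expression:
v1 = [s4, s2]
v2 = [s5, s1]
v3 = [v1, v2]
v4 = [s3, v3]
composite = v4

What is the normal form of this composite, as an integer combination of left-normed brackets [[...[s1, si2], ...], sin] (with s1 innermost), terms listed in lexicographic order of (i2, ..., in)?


[[[[s1, s5], s2], s4], s3] - [[[[s1, s5], s4], s2], s3]

Left-normed coefficients sit on the s1-initial expansion words.
Composite bracket: [s3, [[s4, s2], [s5, s1]]]
Applying ab - ba throughout gives 16 signed words (2^4 = 16).
Collect the words opening with s1:
  from s1s5s2s4s3, sign +1: term +[[[[s1, s5], s2], s4], s3]
  from s1s5s4s2s3, sign -1: term -[[[[s1, s5], s4], s2], s3]


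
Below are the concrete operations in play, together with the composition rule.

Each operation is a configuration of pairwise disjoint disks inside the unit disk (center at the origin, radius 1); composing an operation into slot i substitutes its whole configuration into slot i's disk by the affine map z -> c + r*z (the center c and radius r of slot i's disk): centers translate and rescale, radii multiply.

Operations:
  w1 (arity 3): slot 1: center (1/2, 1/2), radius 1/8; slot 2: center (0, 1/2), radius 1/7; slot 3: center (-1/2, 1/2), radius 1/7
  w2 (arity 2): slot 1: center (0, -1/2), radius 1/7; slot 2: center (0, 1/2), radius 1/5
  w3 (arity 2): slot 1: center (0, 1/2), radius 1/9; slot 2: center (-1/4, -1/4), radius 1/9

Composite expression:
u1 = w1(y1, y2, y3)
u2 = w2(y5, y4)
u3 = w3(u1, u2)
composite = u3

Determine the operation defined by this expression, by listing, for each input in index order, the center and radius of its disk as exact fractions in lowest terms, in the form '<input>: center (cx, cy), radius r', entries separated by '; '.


Only the slot chain above each y matters under w3; compose those maps.
input y1: composing its 2 substitution steps yields center (1/18, 5/9), radius 1/72
input y2: composing its 2 substitution steps yields center (0, 5/9), radius 1/63
input y3: composing its 2 substitution steps yields center (-1/18, 5/9), radius 1/63
input y5: composing its 2 substitution steps yields center (-1/4, -11/36), radius 1/63
input y4: composing its 2 substitution steps yields center (-1/4, -7/36), radius 1/45

y1: center (1/18, 5/9), radius 1/72; y2: center (0, 5/9), radius 1/63; y3: center (-1/18, 5/9), radius 1/63; y4: center (-1/4, -7/36), radius 1/45; y5: center (-1/4, -11/36), radius 1/63
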